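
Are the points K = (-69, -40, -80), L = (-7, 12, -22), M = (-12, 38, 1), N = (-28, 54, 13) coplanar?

Yes

With K as base: KL = (62, 52, 58), KM = (57, 78, 81), KN = (41, 94, 93).
KM × KN = (-360, -1980, 2160).
KL · (KM × KN) = 0.
The scalar triple product vanishes, so the four points are coplanar.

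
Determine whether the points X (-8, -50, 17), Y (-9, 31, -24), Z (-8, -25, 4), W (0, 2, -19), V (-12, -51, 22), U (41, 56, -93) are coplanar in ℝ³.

Yes

The plane through X, Y, Z has normal n = XY × XZ = (-28, -13, -25) and equation n·P = 449.
Checking the remaining points: n·W = 449, n·V = 449, n·U = 449.
All equal 449, so all 6 points lie in one plane.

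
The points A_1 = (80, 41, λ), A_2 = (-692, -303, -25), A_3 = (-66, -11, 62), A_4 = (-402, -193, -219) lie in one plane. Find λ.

Coplanarity ⇔ det[A_1A_2; A_1A_3; A_1A_4] = 0.
Expanding, this is linear in λ: (15820)λ + (1059940) = 0.
So λ = -67.

-67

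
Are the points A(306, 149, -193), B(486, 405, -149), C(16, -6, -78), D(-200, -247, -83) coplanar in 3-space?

Yes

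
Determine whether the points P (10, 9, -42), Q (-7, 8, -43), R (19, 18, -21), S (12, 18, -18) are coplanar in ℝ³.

The four points are coplanar iff the 3×3 determinant with rows PQ, PR, PS is zero.
Rows: (-17, -1, -1), (9, 9, 21), (2, 9, 24).
Expanding along the first row: (-17)(27) − (-1)(174) + (-1)(63) = -348.
Nonzero ⇒ not coplanar.

No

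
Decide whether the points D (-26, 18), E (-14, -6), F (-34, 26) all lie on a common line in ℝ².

DE = (12, -24), DF = (-8, 8).
If collinear, DF would be a scalar multiple of DE. But (12)·(8) ≠ (-24)·(-8) (difference -96), so they are not parallel; the points are not collinear.

No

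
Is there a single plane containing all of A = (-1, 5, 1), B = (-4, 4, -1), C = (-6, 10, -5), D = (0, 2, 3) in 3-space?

Yes

With A as base: AB = (-3, -1, -2), AC = (-5, 5, -6), AD = (1, -3, 2).
AC × AD = (-8, 4, 10).
AB · (AC × AD) = 0.
The scalar triple product vanishes, so the four points are coplanar.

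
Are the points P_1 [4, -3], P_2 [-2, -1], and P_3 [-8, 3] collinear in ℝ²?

No

P_1P_2 = (-6, 2), P_1P_3 = (-12, 6).
Twice the signed area of △P_1P_2P_3 is (-6)(6) − (2)(-12) = -12.
The area is nonzero, so the three points are not collinear.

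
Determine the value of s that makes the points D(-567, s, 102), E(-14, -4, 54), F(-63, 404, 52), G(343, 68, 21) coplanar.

84

Coplanarity ⇔ det[DE; DF; DG] = 0.
Expanding, this is linear in s: (2331)s + (-195804) = 0.
So s = 84.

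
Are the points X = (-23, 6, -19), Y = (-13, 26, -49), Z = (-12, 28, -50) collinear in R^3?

No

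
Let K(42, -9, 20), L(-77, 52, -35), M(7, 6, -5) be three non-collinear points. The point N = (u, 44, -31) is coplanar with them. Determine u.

The plane through K, L, M has equation −700x − 1050y + 350z = -12950.
Substituting N: (-700)u + (-57050) = -12950, so u = -63.

-63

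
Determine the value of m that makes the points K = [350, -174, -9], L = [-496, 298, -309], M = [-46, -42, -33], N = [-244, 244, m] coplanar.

-333

Coplanarity ⇔ det[KL; KM; KN] = 0.
Expanding, this is linear in m: (75240)m + (25054920) = 0.
So m = -333.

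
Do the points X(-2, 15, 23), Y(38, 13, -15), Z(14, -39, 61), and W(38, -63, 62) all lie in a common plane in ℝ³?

No

A normal to the plane through X, Y, Z is n = XY × XZ = (-2128, -2128, -2128).
The plane has equation n·P = -76608. For W: n·W = -78736.
-78736 ≠ -76608, so W is off the plane.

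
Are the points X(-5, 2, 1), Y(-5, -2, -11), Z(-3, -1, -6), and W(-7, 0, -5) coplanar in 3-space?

No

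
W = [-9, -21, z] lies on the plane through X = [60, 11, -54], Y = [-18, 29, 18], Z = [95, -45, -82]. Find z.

14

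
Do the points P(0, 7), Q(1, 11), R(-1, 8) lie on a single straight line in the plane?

PQ = (1, 4), PR = (-1, 1).
If collinear, PR would be a scalar multiple of PQ. But (1)·(1) ≠ (4)·(-1) (difference 5), so they are not parallel; the points are not collinear.

No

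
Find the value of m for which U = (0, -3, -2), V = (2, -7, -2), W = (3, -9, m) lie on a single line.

-2

Collinearity requires UV × UW = 0; each component is linear in m.
The x-component gives (-4)m + (-8) = 0, so m = -2.
The remaining components then also vanish.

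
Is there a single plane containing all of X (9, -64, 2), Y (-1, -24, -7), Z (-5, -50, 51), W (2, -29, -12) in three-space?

The four points are coplanar iff the 3×3 determinant with rows XY, XZ, XW is zero.
Rows: (-10, 40, -9), (-14, 14, 49), (-7, 35, -14).
Expanding along the first row: (-10)(-1911) − (40)(539) + (-9)(-392) = 1078.
Nonzero ⇒ not coplanar.

No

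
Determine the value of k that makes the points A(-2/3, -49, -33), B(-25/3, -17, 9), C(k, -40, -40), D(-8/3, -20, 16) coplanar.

Normal to plane ABD: n = (350, 875/3, -475/3); plane equation n·P = -9300.
Requiring n·C = -9300: (350)k + (-16000/3) = -9300.
So k = -34/3.

-34/3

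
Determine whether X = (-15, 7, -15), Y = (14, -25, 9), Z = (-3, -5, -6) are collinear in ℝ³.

XY = (29, -32, 24), XZ = (12, -12, 9).
Comparing components 3 and 1: (24)(12) − (29)(9) = 27 ≠ 0, so XY and XZ are not parallel and the points are not collinear.

No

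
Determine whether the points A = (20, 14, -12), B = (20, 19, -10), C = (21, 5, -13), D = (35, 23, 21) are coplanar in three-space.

No

A normal to the plane through A, B, C is n = AB × AC = (13, 2, -5).
The plane has equation n·P = 348. For D: n·D = 396.
396 ≠ 348, so D is off the plane.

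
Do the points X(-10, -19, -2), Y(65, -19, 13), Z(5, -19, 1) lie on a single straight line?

XY = (75, 0, 15), XZ = (15, 0, 3).
Each component of XZ is 1/5 times the corresponding component of XY, so XZ = 1/5·XY and the points are collinear.

Yes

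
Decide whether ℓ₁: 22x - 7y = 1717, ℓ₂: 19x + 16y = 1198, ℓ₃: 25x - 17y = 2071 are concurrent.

No

Lines aᵢx + bᵢy = cᵢ with pairwise distinct directions are concurrent exactly when det[aᵢ bᵢ cᵢ] = 0.
Here the determinant is 1446.
Nonzero, so no common point exists.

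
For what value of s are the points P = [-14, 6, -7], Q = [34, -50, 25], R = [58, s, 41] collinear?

Direction PQ = (48, -56, 32). From the x-coordinate of R, the parameter along the line is τ = (58 − (-14))/48 = 3/2.
Then s = 6 + 3/2·(-56) = -78.

-78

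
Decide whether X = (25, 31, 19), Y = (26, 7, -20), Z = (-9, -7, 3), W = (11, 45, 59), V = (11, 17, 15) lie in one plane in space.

The plane through X, Y, Z has normal n = XY × XZ = (-1098, 1342, -854) and equation n·P = -2074.
Checking the remaining points: n·W = -2074, n·V = -2074.
All equal -2074, so all 5 points lie in one plane.

Yes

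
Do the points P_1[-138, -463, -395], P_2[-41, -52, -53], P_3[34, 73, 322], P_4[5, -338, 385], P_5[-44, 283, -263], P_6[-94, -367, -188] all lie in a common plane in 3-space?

The plane through P_1, P_2, P_3 has normal n = P_1P_2 × P_1P_3 = (111375, -10725, -18700) and equation n·P = -3017575.
Checking the remaining points: n·P_4 = -3017575, n·P_5 = -3017575, n·P_6 = -3017575.
All equal -3017575, so all 6 points lie in one plane.

Yes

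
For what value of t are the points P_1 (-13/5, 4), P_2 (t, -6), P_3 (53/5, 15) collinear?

-73/5

The three points are collinear iff det[P_1P_2; P_1P_3] = 0.
This determinant is linear in t: (11)t + (803/5) = 0, so t = -73/5.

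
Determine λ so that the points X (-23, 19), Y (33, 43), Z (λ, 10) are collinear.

-44

Collinearity: (Z − X) must be parallel to (Y − X) = (56, 24).
Cross-multiplying the components: (λ − (-23))·(24) = (-9)·(56).
Solving gives λ = -44.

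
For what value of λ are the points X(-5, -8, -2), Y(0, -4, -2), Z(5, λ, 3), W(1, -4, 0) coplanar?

-2

Coplanarity ⇔ det[XY; XZ; XW] = 0.
Expanding, this is linear in λ: (10)λ + (20) = 0.
So λ = -2.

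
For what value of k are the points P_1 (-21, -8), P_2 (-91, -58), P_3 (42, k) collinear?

37

Collinearity: (P_3 − P_1) must be parallel to (P_2 − P_1) = (-70, -50).
Cross-multiplying the components: (k − (-8))·(-70) = (63)·(-50).
Solving gives k = 37.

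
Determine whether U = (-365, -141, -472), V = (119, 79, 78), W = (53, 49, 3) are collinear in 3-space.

UV = (484, 220, 550), UW = (418, 190, 475).
Each component of UW is 19/22 times the corresponding component of UV, so UW = 19/22·UV and the points are collinear.

Yes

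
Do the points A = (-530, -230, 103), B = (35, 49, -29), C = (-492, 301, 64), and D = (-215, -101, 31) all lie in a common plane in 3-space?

A normal to the plane through A, B, C is n = AB × AC = (59211, 17019, 289413).
The plane has equation n·P = -5486661. For D: n·D = -5477481.
-5477481 ≠ -5486661, so D is off the plane.

No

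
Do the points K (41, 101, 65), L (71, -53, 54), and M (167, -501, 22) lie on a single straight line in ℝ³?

No

KL = (30, -154, -11), KM = (126, -602, -43).
Comparing components 3 and 1: (-11)(126) − (30)(-43) = -96 ≠ 0, so KL and KM are not parallel and the points are not collinear.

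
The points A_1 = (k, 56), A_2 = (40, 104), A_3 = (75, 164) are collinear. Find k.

12

The three points are collinear iff det[A_1A_2; A_1A_3] = 0.
This determinant is linear in k: (-60)k + (720) = 0, so k = 12.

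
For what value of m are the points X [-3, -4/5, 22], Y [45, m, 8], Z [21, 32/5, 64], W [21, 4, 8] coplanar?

47/5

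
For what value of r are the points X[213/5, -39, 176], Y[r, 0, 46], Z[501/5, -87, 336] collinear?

-21/5

Collinearity requires XY × XZ = 0; each component is linear in r.
The y-component gives (-160)r + (-672) = 0, so r = -21/5.
The remaining components then also vanish.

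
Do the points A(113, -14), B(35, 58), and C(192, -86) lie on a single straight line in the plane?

No

AB = (-78, 72), AC = (79, -72).
det[AB; AC] = (-78)(-72) − (72)(79) = -72.
The determinant is nonzero, so they are not collinear.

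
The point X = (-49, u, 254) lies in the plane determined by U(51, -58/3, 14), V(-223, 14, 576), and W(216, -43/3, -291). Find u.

19

The plane through U, V, W has equation −(38930/3)x + 9160y − 6870z = -2805250/3.
Substituting X: (9160)u + (-3327370/3) = -2805250/3, so u = 19.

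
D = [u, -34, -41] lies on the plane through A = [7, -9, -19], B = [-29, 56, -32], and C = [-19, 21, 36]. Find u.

The plane through A, B, C has equation 3965x + 2318y + 610z = -4697.
Substituting D: (3965)u + (-103822) = -4697, so u = 25.

25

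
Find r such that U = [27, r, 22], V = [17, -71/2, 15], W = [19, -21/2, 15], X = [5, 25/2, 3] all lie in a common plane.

-26

Coplanarity ⇔ det[UV; UW; UX] = 0.
Expanding, this is linear in r: (-24)r + (-624) = 0.
So r = -26.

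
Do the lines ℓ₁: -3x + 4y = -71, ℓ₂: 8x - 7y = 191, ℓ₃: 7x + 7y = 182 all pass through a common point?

No

Intersecting ℓ₁ and ℓ₂: solving the 2×2 system gives (x, y) = (267/11, 5/11).
Substitute into ℓ₃: (7)(267/11) + (7)(5/11) = 1904/11.
But ℓ₃ requires 182 ≠ 1904/11, so the three lines have no common point.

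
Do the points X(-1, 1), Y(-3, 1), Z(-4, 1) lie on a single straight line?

Yes

XY = (-2, 0), XZ = (-3, 0).
det[XY; XZ] = (-2)(0) − (0)(-3) = 0.
The determinant is zero, so the points are collinear.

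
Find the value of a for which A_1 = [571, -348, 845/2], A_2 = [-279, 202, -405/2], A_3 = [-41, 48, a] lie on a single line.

Collinearity requires A_1A_2 × A_1A_3 = 0; each component is linear in a.
The x-component gives (550)a + (15125) = 0, so a = -55/2.
The remaining components then also vanish.

-55/2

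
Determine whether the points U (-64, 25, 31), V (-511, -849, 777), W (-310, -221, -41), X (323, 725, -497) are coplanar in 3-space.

No

The four points are coplanar iff the 3×3 determinant with rows UV, UW, UX is zero.
Rows: (-447, -874, 746), (-246, -246, -72), (387, 700, -528).
Expanding along the first row: (-447)(180288) − (-874)(157752) + (746)(-76998) = -153996.
Nonzero ⇒ not coplanar.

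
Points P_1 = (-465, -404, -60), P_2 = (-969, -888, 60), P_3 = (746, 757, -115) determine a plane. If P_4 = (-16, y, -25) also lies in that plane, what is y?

The plane through P_1, P_2, P_3 has equation −112700x + 117600y + 980z = 4836300.
Substituting P_4: (117600)y + (1778700) = 4836300, so y = 26.

26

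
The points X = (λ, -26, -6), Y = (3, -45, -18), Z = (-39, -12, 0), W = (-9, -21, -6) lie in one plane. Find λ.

-49

The points are coplanar iff XY · (XZ × XW) = 0.
Expanding, this is linear in λ: (36)λ + (1764) = 0.
So λ = -49.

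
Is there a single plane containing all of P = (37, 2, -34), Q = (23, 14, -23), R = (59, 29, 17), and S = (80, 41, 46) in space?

No

A normal to the plane through P, Q, R is n = PQ × PR = (315, 956, -642).
The plane has equation n·X = 35395. For S: n·S = 34864.
34864 ≠ 35395, so S is off the plane.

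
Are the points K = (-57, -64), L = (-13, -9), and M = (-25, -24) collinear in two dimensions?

Yes

KL = (44, 55), KM = (32, 40).
Checking proportionality: KM = 8/11·KL, so the vectors are parallel and the points are collinear.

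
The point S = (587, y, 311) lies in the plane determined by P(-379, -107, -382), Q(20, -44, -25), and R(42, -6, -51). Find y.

175

Coplanarity requires PQ · (PR × PS) = 0.
PQ = (399, 63, 357), PR = (421, 101, 331); the triple product is linear in y with coefficient 18228 and constant term -3189900.
Setting it to zero: y = 175.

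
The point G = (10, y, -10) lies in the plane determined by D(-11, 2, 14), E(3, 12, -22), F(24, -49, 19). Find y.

A normal to the plane is n = DE × DF = (-1786, -1330, -1064).
G lies in the plane iff n · DG = 0.
This gives (-1330)y + (-9310) = 0, so y = -7.

-7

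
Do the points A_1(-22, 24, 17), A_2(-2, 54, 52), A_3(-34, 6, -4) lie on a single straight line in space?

A_1A_2 = (20, 30, 35), A_1A_3 = (-12, -18, -21).
Each component of A_1A_3 is -3/5 times the corresponding component of A_1A_2, so A_1A_3 = -3/5·A_1A_2 and the points are collinear.

Yes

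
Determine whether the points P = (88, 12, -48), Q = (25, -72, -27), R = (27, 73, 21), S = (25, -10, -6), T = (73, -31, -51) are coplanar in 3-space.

The plane through P, Q, R has normal n = PQ × PR = (-7077, 3066, -8967) and equation n·X = -155568.
Checking the remaining points: n·S = -153783, n·T = -154350.
Since n·S = -153783 ≠ -155568, S is off the plane and the points are not all coplanar.

No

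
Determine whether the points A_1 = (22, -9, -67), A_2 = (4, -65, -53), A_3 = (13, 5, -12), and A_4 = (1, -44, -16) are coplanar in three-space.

The four points are coplanar iff the 3×3 determinant with rows A_1A_2, A_1A_3, A_1A_4 is zero.
Rows: (-18, -56, 14), (-9, 14, 55), (-21, -35, 51).
Expanding along the first row: (-18)(2639) − (-56)(696) + (14)(609) = 0.
Zero determinant ⇒ coplanar.

Yes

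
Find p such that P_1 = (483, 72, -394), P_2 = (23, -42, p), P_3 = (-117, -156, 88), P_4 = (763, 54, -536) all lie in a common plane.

-65

Normal to plane P_1P_3P_4: n = (41052, 49760, 74640); plane equation n·P = -5997324.
Requiring n·P_2 = -5997324: (74640)p + (-1145724) = -5997324.
So p = -65.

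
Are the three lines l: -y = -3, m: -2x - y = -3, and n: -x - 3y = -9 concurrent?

Yes

The three lines meet at one point iff the augmented coefficient matrix [aᵢ bᵢ cᵢ] has rank < 3, i.e. its determinant vanishes.
Here the determinant is 0.
It vanishes, so the lines are concurrent at (0, 3).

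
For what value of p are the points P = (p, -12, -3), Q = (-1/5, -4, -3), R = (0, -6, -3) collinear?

3/5

Direction QR = (1/5, -2, 0). From the y-coordinate of P, the parameter along the line is τ = (-12 − (-4))/(-2) = 4.
Then p = (-1/5) + 4·(1/5) = 3/5.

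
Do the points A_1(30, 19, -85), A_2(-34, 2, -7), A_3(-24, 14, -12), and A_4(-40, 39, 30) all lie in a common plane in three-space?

The four points are coplanar iff the 3×3 determinant with rows A_1A_2, A_1A_3, A_1A_4 is zero.
Rows: (-64, -17, 78), (-54, -5, 73), (-70, 20, 115).
Expanding along the first row: (-64)(-2035) − (-17)(-1100) + (78)(-1430) = 0.
Zero determinant ⇒ coplanar.

Yes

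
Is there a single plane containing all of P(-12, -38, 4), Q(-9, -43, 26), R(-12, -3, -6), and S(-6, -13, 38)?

A normal to the plane through P, Q, R is n = PQ × PR = (-720, 30, 105).
The plane has equation n·X = 7920. For S: n·S = 7920.
Equal, so S lies in the plane and all four are coplanar.

Yes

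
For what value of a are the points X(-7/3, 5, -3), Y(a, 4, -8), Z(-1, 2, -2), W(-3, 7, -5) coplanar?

-1

Normal to plane XZW: n = (4, 2, 2/3); plane equation n·P = -4/3.
Requiring n·Y = -4/3: (4)a + (8/3) = -4/3.
So a = -1.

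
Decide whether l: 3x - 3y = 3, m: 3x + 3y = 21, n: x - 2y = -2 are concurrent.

Yes

Lines aᵢx + bᵢy = cᵢ with pairwise distinct directions are concurrent exactly when det[aᵢ bᵢ cᵢ] = 0.
Here the determinant is 0.
It vanishes, so the lines are concurrent at (4, 3).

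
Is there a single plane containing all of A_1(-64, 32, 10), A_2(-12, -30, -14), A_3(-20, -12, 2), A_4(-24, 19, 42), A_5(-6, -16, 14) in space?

Yes

The plane through A_1, A_2, A_3 has normal n = A_1A_2 × A_1A_3 = (-560, -640, 440) and equation n·P = 19760.
Checking the remaining points: n·A_4 = 19760, n·A_5 = 19760.
All equal 19760, so all 5 points lie in one plane.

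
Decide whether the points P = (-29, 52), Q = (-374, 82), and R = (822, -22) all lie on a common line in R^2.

Yes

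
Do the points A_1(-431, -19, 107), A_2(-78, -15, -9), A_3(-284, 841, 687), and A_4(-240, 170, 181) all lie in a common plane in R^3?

With A_1 as base: A_1A_2 = (353, 4, -116), A_1A_3 = (147, 860, 580), A_1A_4 = (191, 189, 74).
A_1A_3 × A_1A_4 = (-45980, 99902, -136477).
A_1A_2 · (A_1A_3 × A_1A_4) = 0.
The scalar triple product vanishes, so the four points are coplanar.

Yes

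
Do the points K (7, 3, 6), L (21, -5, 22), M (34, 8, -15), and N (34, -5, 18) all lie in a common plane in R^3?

Yes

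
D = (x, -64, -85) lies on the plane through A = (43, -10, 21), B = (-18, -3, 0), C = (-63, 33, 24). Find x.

-32

The plane through A, B, C has equation 924x + 2409y − 1881z = -23859.
Substituting D: (924)x + (5709) = -23859, so x = -32.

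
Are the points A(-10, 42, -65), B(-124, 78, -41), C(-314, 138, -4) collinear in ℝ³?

No

AB = (-114, 36, 24), AC = (-304, 96, 61).
AB × AC = (-108, -342, 0).
The cross product is nonzero, so the points do not lie on one line.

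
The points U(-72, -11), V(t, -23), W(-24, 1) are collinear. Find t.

-120

Collinearity: (V − U) must be parallel to (W − U) = (48, 12).
Cross-multiplying the components: (t − (-72))·(12) = (-12)·(48).
Solving gives t = -120.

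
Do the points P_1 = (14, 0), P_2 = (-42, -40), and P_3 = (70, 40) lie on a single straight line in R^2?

P_1P_2 = (-56, -40), P_1P_3 = (56, 40).
Twice the signed area of △P_1P_2P_3 is (-56)(40) − (-40)(56) = 0.
The triangle is degenerate (zero area), so the points are collinear.

Yes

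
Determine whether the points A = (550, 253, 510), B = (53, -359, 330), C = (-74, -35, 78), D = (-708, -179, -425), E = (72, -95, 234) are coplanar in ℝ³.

No

The plane through A, B, C has normal n = AB × AC = (212544, -102384, -238752) and equation n·P = -30767472.
Checking the remaining points: n·D = -30684816, n·E = -30838320.
Since n·D = -30684816 ≠ -30767472, D is off the plane and the points are not all coplanar.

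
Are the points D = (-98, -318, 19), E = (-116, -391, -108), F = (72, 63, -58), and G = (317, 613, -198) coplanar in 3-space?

No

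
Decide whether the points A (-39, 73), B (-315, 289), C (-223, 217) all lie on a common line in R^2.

Yes

AB = (-276, 216), AC = (-184, 144).
Twice the signed area of △ABC is (-276)(144) − (216)(-184) = 0.
The triangle is degenerate (zero area), so the points are collinear.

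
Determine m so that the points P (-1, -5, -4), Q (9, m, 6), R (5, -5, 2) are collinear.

-5

Collinearity requires PQ × PR = 0; each component is linear in m.
The x-component gives (6)m + (30) = 0, so m = -5.
The remaining components then also vanish.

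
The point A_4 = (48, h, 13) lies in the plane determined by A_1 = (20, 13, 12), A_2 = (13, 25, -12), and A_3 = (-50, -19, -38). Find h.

41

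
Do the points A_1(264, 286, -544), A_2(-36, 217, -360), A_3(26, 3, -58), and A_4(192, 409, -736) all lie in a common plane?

No

With A_1 as base: A_1A_2 = (-300, -69, 184), A_1A_3 = (-238, -283, 486), A_1A_4 = (-72, 123, -192).
A_1A_3 × A_1A_4 = (-5442, -80688, -49650).
A_1A_2 · (A_1A_3 × A_1A_4) = -1935528.
Since -1935528 ≠ 0, the four points are not coplanar.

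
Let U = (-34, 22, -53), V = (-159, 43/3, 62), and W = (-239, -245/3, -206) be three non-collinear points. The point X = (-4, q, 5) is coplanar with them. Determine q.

140/3

A normal to the plane is n = UV × UW = (39284/3, -42700, 34160/3).
X lies in the plane iff n · UX = 0.
This gives (-42700)q + (5978000/3) = 0, so q = 140/3.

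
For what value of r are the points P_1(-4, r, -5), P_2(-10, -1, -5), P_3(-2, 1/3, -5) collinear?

0

Collinearity requires P_1P_2 × P_1P_3 = 0; each component is linear in r.
The z-component gives (8)r + (0) = 0, so r = 0.
The remaining components then also vanish.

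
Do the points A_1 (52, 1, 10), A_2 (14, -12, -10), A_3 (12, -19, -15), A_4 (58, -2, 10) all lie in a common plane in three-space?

Yes

The four points are coplanar iff the 3×3 determinant with rows A_1A_2, A_1A_3, A_1A_4 is zero.
Rows: (-38, -13, -20), (-40, -20, -25), (6, -3, 0).
Expanding along the first row: (-38)(-75) − (-13)(150) + (-20)(240) = 0.
Zero determinant ⇒ coplanar.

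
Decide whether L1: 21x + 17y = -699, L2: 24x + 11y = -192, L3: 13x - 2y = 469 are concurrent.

Intersecting L1 and L2: solving the 2×2 system gives (x, y) = (25, -72).
Substitute into L3: (13)(25) + (-2)(-72) = 469.
This equals 469, so (25, -72) lies on all three lines and they are concurrent.

Yes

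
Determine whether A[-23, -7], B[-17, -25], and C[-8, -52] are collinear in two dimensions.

Yes

AB = (6, -18), AC = (15, -45).
det[AB; AC] = (6)(-45) − (-18)(15) = 0.
The determinant is zero, so the points are collinear.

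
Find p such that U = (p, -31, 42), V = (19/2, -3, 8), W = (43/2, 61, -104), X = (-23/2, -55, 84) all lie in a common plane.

Coplanarity ⇔ det[UV; UW; UX] = 0.
Expanding, this is linear in p: (960)p + (6720) = 0.
So p = -7.

-7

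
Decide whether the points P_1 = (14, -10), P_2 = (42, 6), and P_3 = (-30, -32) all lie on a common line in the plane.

P_1P_2 = (28, 16), P_1P_3 = (-44, -22).
If collinear, P_1P_3 would be a scalar multiple of P_1P_2. But (28)·(-22) ≠ (16)·(-44) (difference 88), so they are not parallel; the points are not collinear.

No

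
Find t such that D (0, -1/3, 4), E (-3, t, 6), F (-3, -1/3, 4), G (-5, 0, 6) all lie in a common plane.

Normal to plane DFG: n = (0, 6, -1); plane equation n·P = -6.
Requiring n·E = -6: (6)t + (-6) = -6.
So t = 0.

0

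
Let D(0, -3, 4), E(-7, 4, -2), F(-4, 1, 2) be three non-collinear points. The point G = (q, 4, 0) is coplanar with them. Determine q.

Coplanarity requires DE · (DF × DG) = 0.
DE = (-7, 7, -6), DF = (-4, 4, -2); the triple product is linear in q with coefficient 10 and constant term 70.
Setting it to zero: q = -7.

-7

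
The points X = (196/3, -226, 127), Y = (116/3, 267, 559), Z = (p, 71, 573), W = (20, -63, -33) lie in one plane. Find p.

215/3

Normal to plane XYW: n = (-149296, -71552/3, 54008/3); plane equation n·P = -2077416.
Requiring n·Z = -2077416: (-149296)p + (25866392/3) = -2077416.
So p = 215/3.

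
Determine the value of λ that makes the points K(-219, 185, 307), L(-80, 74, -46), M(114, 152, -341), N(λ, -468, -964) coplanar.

Coplanarity ⇔ det[KL; KM; KN] = 0.
Expanding, this is linear in λ: (60279)λ + (-10006314) = 0.
So λ = 166.

166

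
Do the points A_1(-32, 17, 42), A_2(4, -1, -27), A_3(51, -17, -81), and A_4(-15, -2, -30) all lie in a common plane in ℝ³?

No

With A_1 as base: A_1A_2 = (36, -18, -69), A_1A_3 = (83, -34, -123), A_1A_4 = (17, -19, -72).
A_1A_3 × A_1A_4 = (111, 3885, -999).
A_1A_2 · (A_1A_3 × A_1A_4) = 2997.
Since 2997 ≠ 0, the four points are not coplanar.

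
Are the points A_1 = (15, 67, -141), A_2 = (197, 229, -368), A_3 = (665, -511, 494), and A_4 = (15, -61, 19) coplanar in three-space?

The four points are coplanar iff the 3×3 determinant with rows A_1A_2, A_1A_3, A_1A_4 is zero.
Rows: (182, 162, -227), (650, -578, 635), (0, -128, 160).
Expanding along the first row: (182)(-11200) − (162)(104000) + (-227)(-83200) = 0.
Zero determinant ⇒ coplanar.

Yes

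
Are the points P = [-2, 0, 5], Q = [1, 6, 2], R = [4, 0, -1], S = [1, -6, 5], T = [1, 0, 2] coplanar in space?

No

The plane through P, Q, R has normal n = PQ × PR = (-36, 0, -36) and equation n·X = -108.
Checking the remaining points: n·S = -216, n·T = -108.
Since n·S = -216 ≠ -108, S is off the plane and the points are not all coplanar.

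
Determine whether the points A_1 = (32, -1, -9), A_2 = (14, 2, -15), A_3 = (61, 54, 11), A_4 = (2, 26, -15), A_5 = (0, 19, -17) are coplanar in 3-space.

No

The plane through A_1, A_2, A_3 has normal n = A_1A_2 × A_1A_3 = (390, 186, -1077) and equation n·P = 21987.
Checking the remaining points: n·A_4 = 21771, n·A_5 = 21843.
Since n·A_4 = 21771 ≠ 21987, A_4 is off the plane and the points are not all coplanar.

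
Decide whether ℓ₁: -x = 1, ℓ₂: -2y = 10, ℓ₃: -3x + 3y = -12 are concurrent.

Yes

Lines aᵢx + bᵢy = cᵢ with pairwise distinct directions are concurrent exactly when det[aᵢ bᵢ cᵢ] = 0.
Here the determinant is 0.
It vanishes, so the lines are concurrent at (-1, -5).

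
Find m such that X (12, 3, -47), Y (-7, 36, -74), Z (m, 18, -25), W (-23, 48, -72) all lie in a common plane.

-23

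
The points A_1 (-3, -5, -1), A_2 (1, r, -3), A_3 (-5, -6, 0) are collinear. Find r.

Collinearity requires A_1A_2 × A_1A_3 = 0; each component is linear in r.
The x-component gives (1)r + (3) = 0, so r = -3.
The remaining components then also vanish.

-3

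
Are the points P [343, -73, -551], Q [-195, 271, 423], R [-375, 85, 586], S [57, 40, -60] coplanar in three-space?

A normal to the plane through P, Q, R is n = PQ × PR = (237236, -87626, 161988).
The plane has equation n·X = -1486742. For S: n·S = 298132.
298132 ≠ -1486742, so S is off the plane.

No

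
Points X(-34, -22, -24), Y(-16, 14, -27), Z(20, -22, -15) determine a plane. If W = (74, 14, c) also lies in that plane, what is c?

-12

The plane through X, Y, Z has equation 324x − 324y − 1944z = 42768.
Substituting W: (-1944)c + (19440) = 42768, so c = -12.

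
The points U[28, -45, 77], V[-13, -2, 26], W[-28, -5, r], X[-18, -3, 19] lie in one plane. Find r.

5

Normal to plane UVX: n = (-352, -32, 256); plane equation n·P = 11296.
Requiring n·W = 11296: (256)r + (10016) = 11296.
So r = 5.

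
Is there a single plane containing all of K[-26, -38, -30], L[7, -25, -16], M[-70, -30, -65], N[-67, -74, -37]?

A normal to the plane through K, L, M is n = KL × KM = (-567, 539, 836).
The plane has equation n·P = -30820. For N: n·N = -32829.
-32829 ≠ -30820, so N is off the plane.

No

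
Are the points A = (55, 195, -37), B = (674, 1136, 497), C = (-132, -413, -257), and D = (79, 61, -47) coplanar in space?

With A as base: AB = (619, 941, 534), AC = (-187, -608, -220), AD = (24, -134, -10).
AC × AD = (-23400, -7150, 39650).
AB · (AC × AD) = -39650.
Since -39650 ≠ 0, the four points are not coplanar.

No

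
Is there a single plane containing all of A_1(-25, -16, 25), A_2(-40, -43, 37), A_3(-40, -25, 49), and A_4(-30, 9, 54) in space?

The four points are coplanar iff the 3×3 determinant with rows A_1A_2, A_1A_3, A_1A_4 is zero.
Rows: (-15, -27, 12), (-15, -9, 24), (-5, 25, 29).
Expanding along the first row: (-15)(-861) − (-27)(-315) + (12)(-420) = -630.
Nonzero ⇒ not coplanar.

No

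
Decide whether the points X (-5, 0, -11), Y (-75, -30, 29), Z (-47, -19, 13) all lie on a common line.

No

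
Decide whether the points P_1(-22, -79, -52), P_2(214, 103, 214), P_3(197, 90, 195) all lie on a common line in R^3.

P_1P_2 = (236, 182, 266), P_1P_3 = (219, 169, 247).
Comparing components 3 and 1: (266)(219) − (236)(247) = -38 ≠ 0, so P_1P_2 and P_1P_3 are not parallel and the points are not collinear.

No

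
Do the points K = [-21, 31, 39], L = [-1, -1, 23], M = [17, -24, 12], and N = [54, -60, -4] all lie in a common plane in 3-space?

The four points are coplanar iff the 3×3 determinant with rows KL, KM, KN is zero.
Rows: (20, -32, -16), (38, -55, -27), (75, -91, -43).
Expanding along the first row: (20)(-92) − (-32)(391) + (-16)(667) = 0.
Zero determinant ⇒ coplanar.

Yes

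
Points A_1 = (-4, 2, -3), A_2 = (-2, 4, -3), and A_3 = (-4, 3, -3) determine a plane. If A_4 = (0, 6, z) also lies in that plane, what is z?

A normal to the plane is n = A_1A_2 × A_1A_3 = (0, 0, 2).
A_4 lies in the plane iff n · A_1A_4 = 0.
This gives (2)z + (6) = 0, so z = -3.

-3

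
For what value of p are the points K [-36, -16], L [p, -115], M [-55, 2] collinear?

137/2

The three points are collinear iff det[KL; KM] = 0.
This determinant is linear in p: (18)p + (-1233) = 0, so p = 137/2.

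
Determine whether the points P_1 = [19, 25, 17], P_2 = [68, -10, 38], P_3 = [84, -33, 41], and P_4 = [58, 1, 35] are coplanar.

The four points are coplanar iff the 3×3 determinant with rows P_1P_2, P_1P_3, P_1P_4 is zero.
Rows: (49, -35, 21), (65, -58, 24), (39, -24, 18).
Expanding along the first row: (49)(-468) − (-35)(234) + (21)(702) = 0.
Zero determinant ⇒ coplanar.

Yes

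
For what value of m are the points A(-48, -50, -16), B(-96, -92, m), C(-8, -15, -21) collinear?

Collinearity requires AB × AC = 0; each component is linear in m.
The x-component gives (-35)m + (-350) = 0, so m = -10.
The remaining components then also vanish.

-10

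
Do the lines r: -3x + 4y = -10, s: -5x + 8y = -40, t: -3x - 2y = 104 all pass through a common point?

Intersecting r and s: solving the 2×2 system gives (x, y) = (-20, -35/2).
Substitute into t: (-3)(-20) + (-2)(-35/2) = 95.
But t requires 104 ≠ 95, so the three lines have no common point.

No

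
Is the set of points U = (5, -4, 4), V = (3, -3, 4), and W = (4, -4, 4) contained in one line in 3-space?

No

UV = (-2, 1, 0), UW = (-1, 0, 0).
Comparing components 1 and 2: (-2)(0) − (1)(-1) = 1 ≠ 0, so UV and UW are not parallel and the points are not collinear.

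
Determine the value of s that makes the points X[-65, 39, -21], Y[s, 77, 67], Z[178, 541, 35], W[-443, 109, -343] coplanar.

58

Normal to plane XZW: n = (-165564, 57078, 206766); plane equation n·P = 8645616.
Requiring n·Y = 8645616: (-165564)s + (18248328) = 8645616.
So s = 58.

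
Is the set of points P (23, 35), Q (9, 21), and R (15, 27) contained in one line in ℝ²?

PQ = (-14, -14), PR = (-8, -8).
det[PQ; PR] = (-14)(-8) − (-14)(-8) = 0.
The determinant is zero, so the points are collinear.

Yes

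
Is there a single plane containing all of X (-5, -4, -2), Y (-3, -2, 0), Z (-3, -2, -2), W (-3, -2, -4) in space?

Yes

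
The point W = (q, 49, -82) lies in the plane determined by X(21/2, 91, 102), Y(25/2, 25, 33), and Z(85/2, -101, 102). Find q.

-13/2

The plane through X, Y, Z has equation −13248x − 2208y + 1728z = -163776.
Substituting W: (-13248)q + (-249888) = -163776, so q = -13/2.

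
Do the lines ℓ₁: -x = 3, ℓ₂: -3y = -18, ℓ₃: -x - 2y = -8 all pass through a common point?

The three lines meet at one point iff the augmented coefficient matrix [aᵢ bᵢ cᵢ] has rank < 3, i.e. its determinant vanishes.
Here the determinant is 3.
Nonzero, so no common point exists.

No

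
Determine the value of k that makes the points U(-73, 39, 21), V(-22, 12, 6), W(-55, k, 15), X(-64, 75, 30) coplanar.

The points are coplanar iff UV · (UW × UX) = 0.
Expanding, this is linear in k: (594)k + (-16038) = 0.
So k = 27.

27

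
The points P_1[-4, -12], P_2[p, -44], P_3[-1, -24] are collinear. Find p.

4

Collinearity: (P_2 − P_1) must be parallel to (P_3 − P_1) = (3, -12).
Cross-multiplying the components: (p − (-4))·(-12) = (-32)·(3).
Solving gives p = 4.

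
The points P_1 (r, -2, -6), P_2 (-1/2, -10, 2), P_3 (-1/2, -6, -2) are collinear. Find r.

Collinearity requires P_1P_2 × P_1P_3 = 0; each component is linear in r.
The y-component gives (-4)r + (-2) = 0, so r = -1/2.
The remaining components then also vanish.

-1/2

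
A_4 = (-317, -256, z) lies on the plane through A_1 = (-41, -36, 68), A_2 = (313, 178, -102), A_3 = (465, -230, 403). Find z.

262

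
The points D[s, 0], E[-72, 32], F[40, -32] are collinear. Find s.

-16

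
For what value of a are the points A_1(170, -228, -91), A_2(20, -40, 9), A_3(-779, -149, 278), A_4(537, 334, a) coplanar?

-93

Normal to plane A_1A_2A_3: n = (61472, -39550, 166562); plane equation n·P = 4310498.
Requiring n·A_4 = 4310498: (166562)a + (19800764) = 4310498.
So a = -93.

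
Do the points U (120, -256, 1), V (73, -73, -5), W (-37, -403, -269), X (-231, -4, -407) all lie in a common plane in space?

No

The four points are coplanar iff the 3×3 determinant with rows UV, UW, UX is zero.
Rows: (-47, 183, -6), (-157, -147, -270), (-351, 252, -408).
Expanding along the first row: (-47)(128016) − (183)(-30714) + (-6)(-91161) = 150876.
Nonzero ⇒ not coplanar.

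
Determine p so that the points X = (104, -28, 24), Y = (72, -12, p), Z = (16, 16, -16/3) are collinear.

40/3

Collinearity requires XY × XZ = 0; each component is linear in p.
The x-component gives (-44)p + (1760/3) = 0, so p = 40/3.
The remaining components then also vanish.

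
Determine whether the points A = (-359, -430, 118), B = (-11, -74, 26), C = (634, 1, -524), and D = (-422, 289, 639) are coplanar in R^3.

No

With A as base: AB = (348, 356, -92), AC = (993, 431, -642), AD = (-63, 719, 521).
AC × AD = (686149, -476907, 741120).
AB · (AC × AD) = 817920.
Since 817920 ≠ 0, the four points are not coplanar.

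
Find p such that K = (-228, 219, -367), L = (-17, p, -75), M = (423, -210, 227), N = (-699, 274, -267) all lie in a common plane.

32

Coplanarity ⇔ det[KL; KM; KN] = 0.
Expanding, this is linear in p: (-344874)p + (11035968) = 0.
So p = 32.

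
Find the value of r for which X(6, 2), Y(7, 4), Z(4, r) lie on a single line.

The three points are collinear iff det[XY; XZ] = 0.
This determinant is linear in r: (1)r + (2) = 0, so r = -2.

-2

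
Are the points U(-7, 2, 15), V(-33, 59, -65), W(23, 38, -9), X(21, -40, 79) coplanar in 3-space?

The four points are coplanar iff the 3×3 determinant with rows UV, UW, UX is zero.
Rows: (-26, 57, -80), (30, 36, -24), (28, -42, 64).
Expanding along the first row: (-26)(1296) − (57)(2592) + (-80)(-2268) = 0.
Zero determinant ⇒ coplanar.

Yes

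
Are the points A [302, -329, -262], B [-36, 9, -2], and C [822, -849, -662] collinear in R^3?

AB = (-338, 338, 260), AC = (520, -520, -400).
Each component of AC is -20/13 times the corresponding component of AB, so AC = -20/13·AB and the points are collinear.

Yes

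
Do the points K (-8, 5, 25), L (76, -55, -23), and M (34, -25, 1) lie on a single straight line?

Yes

KL = (84, -60, -48), KM = (42, -30, -24).
Each component of KM is 1/2 times the corresponding component of KL, so KM = 1/2·KL and the points are collinear.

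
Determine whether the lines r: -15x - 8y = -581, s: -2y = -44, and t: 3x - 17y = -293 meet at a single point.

Yes

Lines aᵢx + bᵢy = cᵢ with pairwise distinct directions are concurrent exactly when det[aᵢ bᵢ cᵢ] = 0.
Here the determinant is 0.
It vanishes, so the lines are concurrent at (27, 22).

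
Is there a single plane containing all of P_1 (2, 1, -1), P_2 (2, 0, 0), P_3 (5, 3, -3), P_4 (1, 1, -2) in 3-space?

No

A normal to the plane through P_1, P_2, P_3 is n = P_1P_2 × P_1P_3 = (0, 3, 3).
The plane has equation n·P = 0. For P_4: n·P_4 = -3.
-3 ≠ 0, so P_4 is off the plane.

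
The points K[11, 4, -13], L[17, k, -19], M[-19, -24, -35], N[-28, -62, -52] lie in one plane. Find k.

Normal to plane KMN: n = (-360, -312, 888); plane equation n·P = -16752.
Requiring n·L = -16752: (-312)k + (-22992) = -16752.
So k = -20.

-20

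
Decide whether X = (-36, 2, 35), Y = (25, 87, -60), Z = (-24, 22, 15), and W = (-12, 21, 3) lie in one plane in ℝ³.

A normal to the plane through X, Y, Z is n = XY × XZ = (200, 80, 200).
The plane has equation n·P = -40. For W: n·W = -120.
-120 ≠ -40, so W is off the plane.

No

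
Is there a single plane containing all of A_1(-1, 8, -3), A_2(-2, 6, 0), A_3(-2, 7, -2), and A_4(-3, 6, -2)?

The four points are coplanar iff the 3×3 determinant with rows A_1A_2, A_1A_3, A_1A_4 is zero.
Rows: (-1, -2, 3), (-1, -1, 1), (-2, -2, 1).
Expanding along the first row: (-1)(1) − (-2)(1) + (3)(0) = 1.
Nonzero ⇒ not coplanar.

No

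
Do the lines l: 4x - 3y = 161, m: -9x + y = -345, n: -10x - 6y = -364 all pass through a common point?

Lines aᵢx + bᵢy = cᵢ with pairwise distinct directions are concurrent exactly when det[aᵢ bᵢ cᵢ] = 0.
Here the determinant is 46.
Nonzero, so no common point exists.

No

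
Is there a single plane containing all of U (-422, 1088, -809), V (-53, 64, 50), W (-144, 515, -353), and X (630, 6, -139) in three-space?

No

A normal to the plane through U, V, W is n = UV × UW = (25263, 70538, 73235).
The plane has equation n·P = 6837243. For X: n·X = 6159253.
6159253 ≠ 6837243, so X is off the plane.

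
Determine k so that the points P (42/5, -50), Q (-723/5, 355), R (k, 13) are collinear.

-77/5

Collinearity: (R − P) must be parallel to (Q − P) = (-153, 405).
Cross-multiplying the components: (k − 42/5)·(405) = (63)·(-153).
Solving gives k = -77/5.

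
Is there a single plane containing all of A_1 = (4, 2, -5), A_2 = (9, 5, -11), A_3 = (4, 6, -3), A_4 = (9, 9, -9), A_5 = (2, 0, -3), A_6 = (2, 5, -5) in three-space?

No

The plane through A_1, A_2, A_3 has normal n = A_1A_2 × A_1A_3 = (30, -10, 20) and equation n·P = 0.
Checking the remaining points: n·A_4 = 0, n·A_5 = 0, n·A_6 = -90.
Since n·A_6 = -90 ≠ 0, A_6 is off the plane and the points are not all coplanar.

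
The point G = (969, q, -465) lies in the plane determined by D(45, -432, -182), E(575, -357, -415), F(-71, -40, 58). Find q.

-35

Coplanarity requires DE · (DF × DG) = 0.
DE = (530, 75, -233), DF = (-116, 392, 240); the triple product is linear in q with coefficient -100172 and constant term -3506020.
Setting it to zero: q = -35.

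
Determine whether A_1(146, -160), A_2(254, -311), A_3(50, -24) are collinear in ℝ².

A_1A_2 = (108, -151), A_1A_3 = (-96, 136).
If collinear, A_1A_3 would be a scalar multiple of A_1A_2. But (108)·(136) ≠ (-151)·(-96) (difference 192), so they are not parallel; the points are not collinear.

No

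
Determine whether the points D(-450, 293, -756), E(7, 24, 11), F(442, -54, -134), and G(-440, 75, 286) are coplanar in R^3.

No

A normal to the plane through D, E, F is n = DE × DF = (98831, 399910, 81369).
The plane has equation n·P = 11184716. For G: n·G = 9779144.
9779144 ≠ 11184716, so G is off the plane.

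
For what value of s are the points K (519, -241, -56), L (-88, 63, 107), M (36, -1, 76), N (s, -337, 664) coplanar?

The points are coplanar iff KL · (KM × KN) = 0.
Expanding, this is linear in s: (1008)s + (172368) = 0.
So s = -171.

-171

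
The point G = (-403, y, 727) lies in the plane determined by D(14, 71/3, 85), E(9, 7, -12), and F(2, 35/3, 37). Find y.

-130/3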